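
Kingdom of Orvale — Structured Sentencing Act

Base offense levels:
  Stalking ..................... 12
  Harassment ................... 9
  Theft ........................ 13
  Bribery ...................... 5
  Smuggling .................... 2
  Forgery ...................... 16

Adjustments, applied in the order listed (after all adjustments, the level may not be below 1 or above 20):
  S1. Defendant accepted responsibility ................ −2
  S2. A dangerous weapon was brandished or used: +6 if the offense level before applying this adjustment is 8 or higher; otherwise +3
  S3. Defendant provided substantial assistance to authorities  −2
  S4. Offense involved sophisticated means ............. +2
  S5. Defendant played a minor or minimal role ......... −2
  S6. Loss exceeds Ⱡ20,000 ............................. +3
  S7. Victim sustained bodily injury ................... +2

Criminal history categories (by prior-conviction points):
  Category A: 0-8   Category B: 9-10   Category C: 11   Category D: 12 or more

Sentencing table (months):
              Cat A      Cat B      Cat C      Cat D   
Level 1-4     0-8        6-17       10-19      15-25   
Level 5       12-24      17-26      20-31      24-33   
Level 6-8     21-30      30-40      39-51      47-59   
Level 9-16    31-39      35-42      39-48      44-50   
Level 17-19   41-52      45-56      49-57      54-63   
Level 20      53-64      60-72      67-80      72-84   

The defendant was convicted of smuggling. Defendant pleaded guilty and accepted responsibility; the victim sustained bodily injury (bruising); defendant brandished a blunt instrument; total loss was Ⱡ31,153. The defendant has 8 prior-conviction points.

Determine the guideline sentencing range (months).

Base offense level for smuggling: 2.
S1 applies: 2 − 2 = 0.
S2 applies (level before this adjustment is 0 < 8, so +3): 0 + 3 = 3.
S3 does not apply.
S6 applies: 3 + 3 = 6.
S7 applies: 6 + 2 = 8.
Final offense level: 8.
Criminal history: 8 prior points → Category A (0-8).
Level 8 falls in the 6-8 band.
Grid: Level 6-8 × Category A = 21-30 months.

21-30 months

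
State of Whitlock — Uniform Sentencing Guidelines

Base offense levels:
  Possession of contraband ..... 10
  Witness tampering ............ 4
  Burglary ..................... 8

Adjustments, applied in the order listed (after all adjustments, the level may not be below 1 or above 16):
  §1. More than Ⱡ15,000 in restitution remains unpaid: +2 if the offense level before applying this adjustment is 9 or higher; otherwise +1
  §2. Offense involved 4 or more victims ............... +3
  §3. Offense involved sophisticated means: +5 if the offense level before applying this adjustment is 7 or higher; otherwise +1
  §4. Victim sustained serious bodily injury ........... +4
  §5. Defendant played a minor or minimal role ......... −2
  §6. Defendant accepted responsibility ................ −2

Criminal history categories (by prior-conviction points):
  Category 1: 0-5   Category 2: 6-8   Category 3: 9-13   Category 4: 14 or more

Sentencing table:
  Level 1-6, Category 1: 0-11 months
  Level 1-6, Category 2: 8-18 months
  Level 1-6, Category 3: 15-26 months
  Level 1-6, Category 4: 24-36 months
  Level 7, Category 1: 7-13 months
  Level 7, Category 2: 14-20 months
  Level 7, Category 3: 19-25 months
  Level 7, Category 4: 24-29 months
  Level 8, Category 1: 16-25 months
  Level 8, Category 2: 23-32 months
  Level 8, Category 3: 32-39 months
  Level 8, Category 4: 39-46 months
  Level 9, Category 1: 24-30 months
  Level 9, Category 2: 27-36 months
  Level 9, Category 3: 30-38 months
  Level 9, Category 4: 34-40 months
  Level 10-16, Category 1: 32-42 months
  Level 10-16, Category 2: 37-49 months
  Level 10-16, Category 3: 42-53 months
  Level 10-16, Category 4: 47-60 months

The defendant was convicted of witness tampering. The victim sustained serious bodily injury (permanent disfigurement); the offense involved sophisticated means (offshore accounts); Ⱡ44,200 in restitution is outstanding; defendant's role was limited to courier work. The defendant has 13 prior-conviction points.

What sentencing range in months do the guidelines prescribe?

Base offense level for witness tampering: 4.
§1 applies (level before this adjustment is 4 < 9, so +1): 4 + 1 = 5.
§3 applies (level before this adjustment is 5 < 7, so +1): 5 + 1 = 6.
§4 applies: 6 + 4 = 10.
§5 applies: 10 − 2 = 8.
§6 does not apply.
Final offense level: 8.
Criminal history: 13 prior points → Category 3 (9-13).
Level 8 falls in the 8 band.
Grid: Level 8 × Category 3 = 32-39 months.

32-39 months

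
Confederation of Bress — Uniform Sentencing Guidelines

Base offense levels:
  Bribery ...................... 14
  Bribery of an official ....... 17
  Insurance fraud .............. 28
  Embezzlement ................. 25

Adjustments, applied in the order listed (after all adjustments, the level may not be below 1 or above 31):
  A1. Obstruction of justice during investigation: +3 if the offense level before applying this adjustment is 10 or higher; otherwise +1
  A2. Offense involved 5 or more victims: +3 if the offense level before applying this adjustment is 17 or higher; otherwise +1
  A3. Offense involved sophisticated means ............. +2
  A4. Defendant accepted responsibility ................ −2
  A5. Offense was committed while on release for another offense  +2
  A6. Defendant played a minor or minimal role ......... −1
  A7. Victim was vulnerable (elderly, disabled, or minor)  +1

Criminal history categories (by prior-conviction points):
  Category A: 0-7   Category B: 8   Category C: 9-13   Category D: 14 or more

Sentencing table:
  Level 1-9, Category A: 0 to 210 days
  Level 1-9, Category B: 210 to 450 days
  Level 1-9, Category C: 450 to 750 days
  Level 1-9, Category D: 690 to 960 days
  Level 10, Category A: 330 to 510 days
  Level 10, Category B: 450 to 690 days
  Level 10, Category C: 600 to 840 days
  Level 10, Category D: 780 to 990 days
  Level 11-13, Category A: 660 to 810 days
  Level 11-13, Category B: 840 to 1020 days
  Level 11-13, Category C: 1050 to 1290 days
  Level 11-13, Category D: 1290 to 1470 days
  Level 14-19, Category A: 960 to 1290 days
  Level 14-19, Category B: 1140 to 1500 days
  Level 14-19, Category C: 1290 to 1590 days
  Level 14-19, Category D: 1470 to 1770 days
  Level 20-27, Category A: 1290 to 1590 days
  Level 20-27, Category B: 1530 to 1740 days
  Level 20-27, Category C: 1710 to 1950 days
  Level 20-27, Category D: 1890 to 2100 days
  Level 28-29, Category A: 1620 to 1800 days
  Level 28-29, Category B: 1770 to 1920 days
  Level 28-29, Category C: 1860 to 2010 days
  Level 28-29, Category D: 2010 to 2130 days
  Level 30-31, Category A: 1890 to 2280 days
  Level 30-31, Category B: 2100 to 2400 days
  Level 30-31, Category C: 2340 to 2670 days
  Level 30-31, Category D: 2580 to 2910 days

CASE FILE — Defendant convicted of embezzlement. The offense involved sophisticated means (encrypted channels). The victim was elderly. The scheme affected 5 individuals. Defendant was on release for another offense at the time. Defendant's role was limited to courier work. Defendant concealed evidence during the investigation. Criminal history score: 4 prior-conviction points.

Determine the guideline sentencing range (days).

1890-2280 days

Base offense level for embezzlement: 25.
A1 applies (level before this adjustment is 25 ≥ 10, so +3): 25 + 3 = 28.
A2 applies (level before this adjustment is 28 ≥ 17, so +3): 28 + 3 = 31.
A3 applies: 31 + 2 = 33.
A4 does not apply.
A5 applies: 33 + 2 = 35.
A6 applies: 35 − 1 = 34.
A7 applies: 34 + 1 = 35.
Level 35 exceeds the maximum of 31; capped at 31.
Final offense level: 31.
Criminal history: 4 prior points → Category A (0-7).
Level 31 falls in the 30-31 band.
Grid: Level 30-31 × Category A = 1890-2280 days.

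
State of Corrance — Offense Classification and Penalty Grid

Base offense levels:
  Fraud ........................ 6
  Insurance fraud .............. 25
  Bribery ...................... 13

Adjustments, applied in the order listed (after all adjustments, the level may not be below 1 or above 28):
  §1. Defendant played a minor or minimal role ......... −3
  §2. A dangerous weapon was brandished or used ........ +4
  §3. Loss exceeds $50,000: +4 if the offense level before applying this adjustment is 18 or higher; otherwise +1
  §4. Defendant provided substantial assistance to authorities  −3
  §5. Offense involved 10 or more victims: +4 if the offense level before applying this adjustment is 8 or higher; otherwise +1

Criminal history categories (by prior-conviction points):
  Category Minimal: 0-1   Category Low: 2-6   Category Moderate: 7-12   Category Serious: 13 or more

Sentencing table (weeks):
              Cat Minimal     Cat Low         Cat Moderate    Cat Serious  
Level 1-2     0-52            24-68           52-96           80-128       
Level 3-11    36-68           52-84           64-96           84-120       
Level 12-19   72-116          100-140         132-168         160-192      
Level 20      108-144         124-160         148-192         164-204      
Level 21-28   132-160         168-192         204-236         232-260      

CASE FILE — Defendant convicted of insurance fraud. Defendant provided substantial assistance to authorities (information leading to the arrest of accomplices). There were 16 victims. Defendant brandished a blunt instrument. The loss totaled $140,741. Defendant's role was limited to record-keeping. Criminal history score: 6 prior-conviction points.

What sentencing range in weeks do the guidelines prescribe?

Base offense level for insurance fraud: 25.
§1 applies: 25 − 3 = 22.
§2 applies: 22 + 4 = 26.
§3 applies (level before this adjustment is 26 ≥ 18, so +4): 26 + 4 = 30.
§4 applies: 30 − 3 = 27.
§5 applies (level before this adjustment is 27 ≥ 8, so +4): 27 + 4 = 31.
Level 31 exceeds the maximum of 28; capped at 28.
Final offense level: 28.
Criminal history: 6 prior points → Category Low (2-6).
Level 28 falls in the 21-28 band.
Grid: Level 21-28 × Category Low = 168-192 weeks.

168-192 weeks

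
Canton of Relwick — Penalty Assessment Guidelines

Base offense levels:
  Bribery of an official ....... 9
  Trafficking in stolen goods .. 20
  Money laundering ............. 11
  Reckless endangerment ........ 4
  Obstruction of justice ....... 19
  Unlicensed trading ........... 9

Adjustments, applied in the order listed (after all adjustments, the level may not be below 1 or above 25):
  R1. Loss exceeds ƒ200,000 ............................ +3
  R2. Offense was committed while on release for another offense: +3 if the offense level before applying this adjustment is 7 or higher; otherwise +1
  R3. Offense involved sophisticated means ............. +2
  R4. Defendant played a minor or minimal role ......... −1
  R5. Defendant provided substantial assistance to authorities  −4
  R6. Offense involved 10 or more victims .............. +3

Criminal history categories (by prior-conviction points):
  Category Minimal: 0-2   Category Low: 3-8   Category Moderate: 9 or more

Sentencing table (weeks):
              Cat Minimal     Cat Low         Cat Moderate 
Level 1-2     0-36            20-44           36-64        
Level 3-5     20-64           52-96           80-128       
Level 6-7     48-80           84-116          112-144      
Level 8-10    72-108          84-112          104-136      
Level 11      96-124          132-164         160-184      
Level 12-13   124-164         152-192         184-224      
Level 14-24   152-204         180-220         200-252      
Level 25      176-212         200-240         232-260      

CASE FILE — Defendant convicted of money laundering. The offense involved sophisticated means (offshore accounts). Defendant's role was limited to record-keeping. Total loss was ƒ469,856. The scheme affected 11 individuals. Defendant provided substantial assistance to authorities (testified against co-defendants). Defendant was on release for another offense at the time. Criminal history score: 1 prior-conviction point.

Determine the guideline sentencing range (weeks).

152-204 weeks

Base offense level for money laundering: 11.
R1 applies: 11 + 3 = 14.
R2 applies (level before this adjustment is 14 ≥ 7, so +3): 14 + 3 = 17.
R3 applies: 17 + 2 = 19.
R4 applies: 19 − 1 = 18.
R5 applies: 18 − 4 = 14.
R6 applies: 14 + 3 = 17.
Final offense level: 17.
Criminal history: 1 prior point → Category Minimal (0-2).
Level 17 falls in the 14-24 band.
Grid: Level 14-24 × Category Minimal = 152-204 weeks.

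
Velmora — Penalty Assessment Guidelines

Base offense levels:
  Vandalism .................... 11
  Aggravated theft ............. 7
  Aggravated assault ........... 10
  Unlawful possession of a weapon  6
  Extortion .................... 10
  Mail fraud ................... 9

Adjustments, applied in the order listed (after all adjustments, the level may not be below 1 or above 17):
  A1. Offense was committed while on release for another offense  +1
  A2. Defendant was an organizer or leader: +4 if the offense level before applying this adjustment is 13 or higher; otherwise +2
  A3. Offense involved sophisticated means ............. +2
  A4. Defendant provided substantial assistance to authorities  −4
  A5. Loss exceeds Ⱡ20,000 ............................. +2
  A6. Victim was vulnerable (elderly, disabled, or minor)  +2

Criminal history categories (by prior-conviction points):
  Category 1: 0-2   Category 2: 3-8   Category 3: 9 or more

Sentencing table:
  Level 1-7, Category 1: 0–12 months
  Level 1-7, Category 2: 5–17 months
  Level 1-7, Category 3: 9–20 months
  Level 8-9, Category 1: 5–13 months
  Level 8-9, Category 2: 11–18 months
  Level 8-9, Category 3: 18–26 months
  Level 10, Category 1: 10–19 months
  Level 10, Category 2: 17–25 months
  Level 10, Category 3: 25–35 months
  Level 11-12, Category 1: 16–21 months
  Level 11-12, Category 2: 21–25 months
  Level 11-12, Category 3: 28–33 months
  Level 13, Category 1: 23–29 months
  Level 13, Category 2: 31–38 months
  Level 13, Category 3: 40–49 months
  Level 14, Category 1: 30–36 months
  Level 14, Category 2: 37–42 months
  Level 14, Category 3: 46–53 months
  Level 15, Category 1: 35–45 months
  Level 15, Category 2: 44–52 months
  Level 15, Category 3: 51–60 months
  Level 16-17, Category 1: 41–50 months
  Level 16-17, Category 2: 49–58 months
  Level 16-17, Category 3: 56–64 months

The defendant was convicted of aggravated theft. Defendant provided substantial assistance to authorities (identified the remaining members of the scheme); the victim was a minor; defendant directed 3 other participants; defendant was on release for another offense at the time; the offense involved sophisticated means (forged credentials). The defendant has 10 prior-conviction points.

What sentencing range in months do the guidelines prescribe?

25-35 months

Base offense level for aggravated theft: 7.
A1 applies: 7 + 1 = 8.
A2 applies (level before this adjustment is 8 < 13, so +2): 8 + 2 = 10.
A3 applies: 10 + 2 = 12.
A4 applies: 12 − 4 = 8.
A6 applies: 8 + 2 = 10.
Final offense level: 10.
Criminal history: 10 prior points → Category 3 (9+).
Level 10 falls in the 10 band.
Grid: Level 10 × Category 3 = 25-35 months.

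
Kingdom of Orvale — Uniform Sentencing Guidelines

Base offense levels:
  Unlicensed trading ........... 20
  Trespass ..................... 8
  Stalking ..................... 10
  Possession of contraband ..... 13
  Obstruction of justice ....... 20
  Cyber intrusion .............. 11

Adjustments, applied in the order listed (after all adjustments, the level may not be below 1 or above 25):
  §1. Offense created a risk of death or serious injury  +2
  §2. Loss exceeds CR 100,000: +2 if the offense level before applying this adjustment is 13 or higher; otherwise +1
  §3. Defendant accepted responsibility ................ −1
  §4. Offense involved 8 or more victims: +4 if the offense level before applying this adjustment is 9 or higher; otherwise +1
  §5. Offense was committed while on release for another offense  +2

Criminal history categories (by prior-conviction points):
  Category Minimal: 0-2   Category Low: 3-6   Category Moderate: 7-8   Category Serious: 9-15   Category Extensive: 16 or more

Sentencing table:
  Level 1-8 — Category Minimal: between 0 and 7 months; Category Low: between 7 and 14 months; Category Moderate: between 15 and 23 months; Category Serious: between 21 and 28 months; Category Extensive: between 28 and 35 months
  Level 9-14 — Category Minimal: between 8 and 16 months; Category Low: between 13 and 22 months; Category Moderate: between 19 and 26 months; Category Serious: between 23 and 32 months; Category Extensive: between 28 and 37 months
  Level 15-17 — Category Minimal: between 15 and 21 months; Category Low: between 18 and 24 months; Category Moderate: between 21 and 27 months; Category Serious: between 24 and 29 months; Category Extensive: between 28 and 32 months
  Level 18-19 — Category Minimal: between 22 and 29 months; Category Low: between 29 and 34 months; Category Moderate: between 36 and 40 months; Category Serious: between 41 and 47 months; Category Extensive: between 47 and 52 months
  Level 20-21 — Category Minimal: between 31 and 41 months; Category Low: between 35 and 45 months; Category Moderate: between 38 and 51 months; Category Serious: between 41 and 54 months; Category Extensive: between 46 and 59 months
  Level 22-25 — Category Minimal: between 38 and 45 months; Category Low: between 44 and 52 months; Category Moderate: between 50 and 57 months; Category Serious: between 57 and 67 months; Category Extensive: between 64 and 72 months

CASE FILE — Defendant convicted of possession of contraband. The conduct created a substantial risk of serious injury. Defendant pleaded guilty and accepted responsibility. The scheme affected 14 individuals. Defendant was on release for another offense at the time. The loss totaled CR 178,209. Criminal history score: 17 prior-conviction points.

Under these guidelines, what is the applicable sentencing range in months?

Base offense level for possession of contraband: 13.
§1 applies: 13 + 2 = 15.
§2 applies (level before this adjustment is 15 ≥ 13, so +2): 15 + 2 = 17.
§3 applies: 17 − 1 = 16.
§4 applies (level before this adjustment is 16 ≥ 9, so +4): 16 + 4 = 20.
§5 applies: 20 + 2 = 22.
Final offense level: 22.
Criminal history: 17 prior points → Category Extensive (16+).
Level 22 falls in the 22-25 band.
Grid: Level 22-25 × Category Extensive = 64-72 months.

64-72 months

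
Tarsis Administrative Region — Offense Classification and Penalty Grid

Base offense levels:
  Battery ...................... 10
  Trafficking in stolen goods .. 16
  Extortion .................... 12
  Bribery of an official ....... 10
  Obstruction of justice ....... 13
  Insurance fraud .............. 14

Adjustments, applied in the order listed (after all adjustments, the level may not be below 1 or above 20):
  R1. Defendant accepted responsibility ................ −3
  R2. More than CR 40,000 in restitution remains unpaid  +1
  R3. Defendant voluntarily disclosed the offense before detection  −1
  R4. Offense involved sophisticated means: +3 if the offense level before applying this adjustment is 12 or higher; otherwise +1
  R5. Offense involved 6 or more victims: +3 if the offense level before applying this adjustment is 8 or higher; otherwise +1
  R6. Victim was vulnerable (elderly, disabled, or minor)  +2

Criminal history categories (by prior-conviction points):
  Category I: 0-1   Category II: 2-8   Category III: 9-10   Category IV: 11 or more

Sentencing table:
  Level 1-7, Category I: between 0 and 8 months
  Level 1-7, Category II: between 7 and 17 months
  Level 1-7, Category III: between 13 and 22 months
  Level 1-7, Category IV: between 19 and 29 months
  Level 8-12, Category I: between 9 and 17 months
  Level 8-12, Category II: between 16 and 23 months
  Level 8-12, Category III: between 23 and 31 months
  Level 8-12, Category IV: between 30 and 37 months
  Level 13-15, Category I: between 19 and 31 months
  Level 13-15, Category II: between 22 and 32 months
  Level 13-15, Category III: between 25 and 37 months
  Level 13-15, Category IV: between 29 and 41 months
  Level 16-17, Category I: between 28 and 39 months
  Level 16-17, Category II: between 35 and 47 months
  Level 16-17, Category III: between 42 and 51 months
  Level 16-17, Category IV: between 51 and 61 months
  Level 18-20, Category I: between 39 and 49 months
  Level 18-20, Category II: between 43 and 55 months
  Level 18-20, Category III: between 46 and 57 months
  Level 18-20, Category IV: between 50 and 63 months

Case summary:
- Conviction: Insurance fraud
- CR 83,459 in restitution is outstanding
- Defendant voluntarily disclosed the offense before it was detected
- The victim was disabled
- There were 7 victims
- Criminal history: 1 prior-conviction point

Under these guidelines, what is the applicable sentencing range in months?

39-49 months

Base offense level for insurance fraud: 14.
R2 applies: 14 + 1 = 15.
R3 applies: 15 − 1 = 14.
R5 applies (level before this adjustment is 14 ≥ 8, so +3): 14 + 3 = 17.
R6 applies: 17 + 2 = 19.
Final offense level: 19.
Criminal history: 1 prior point → Category I (0-1).
Level 19 falls in the 18-20 band.
Grid: Level 18-20 × Category I = 39-49 months.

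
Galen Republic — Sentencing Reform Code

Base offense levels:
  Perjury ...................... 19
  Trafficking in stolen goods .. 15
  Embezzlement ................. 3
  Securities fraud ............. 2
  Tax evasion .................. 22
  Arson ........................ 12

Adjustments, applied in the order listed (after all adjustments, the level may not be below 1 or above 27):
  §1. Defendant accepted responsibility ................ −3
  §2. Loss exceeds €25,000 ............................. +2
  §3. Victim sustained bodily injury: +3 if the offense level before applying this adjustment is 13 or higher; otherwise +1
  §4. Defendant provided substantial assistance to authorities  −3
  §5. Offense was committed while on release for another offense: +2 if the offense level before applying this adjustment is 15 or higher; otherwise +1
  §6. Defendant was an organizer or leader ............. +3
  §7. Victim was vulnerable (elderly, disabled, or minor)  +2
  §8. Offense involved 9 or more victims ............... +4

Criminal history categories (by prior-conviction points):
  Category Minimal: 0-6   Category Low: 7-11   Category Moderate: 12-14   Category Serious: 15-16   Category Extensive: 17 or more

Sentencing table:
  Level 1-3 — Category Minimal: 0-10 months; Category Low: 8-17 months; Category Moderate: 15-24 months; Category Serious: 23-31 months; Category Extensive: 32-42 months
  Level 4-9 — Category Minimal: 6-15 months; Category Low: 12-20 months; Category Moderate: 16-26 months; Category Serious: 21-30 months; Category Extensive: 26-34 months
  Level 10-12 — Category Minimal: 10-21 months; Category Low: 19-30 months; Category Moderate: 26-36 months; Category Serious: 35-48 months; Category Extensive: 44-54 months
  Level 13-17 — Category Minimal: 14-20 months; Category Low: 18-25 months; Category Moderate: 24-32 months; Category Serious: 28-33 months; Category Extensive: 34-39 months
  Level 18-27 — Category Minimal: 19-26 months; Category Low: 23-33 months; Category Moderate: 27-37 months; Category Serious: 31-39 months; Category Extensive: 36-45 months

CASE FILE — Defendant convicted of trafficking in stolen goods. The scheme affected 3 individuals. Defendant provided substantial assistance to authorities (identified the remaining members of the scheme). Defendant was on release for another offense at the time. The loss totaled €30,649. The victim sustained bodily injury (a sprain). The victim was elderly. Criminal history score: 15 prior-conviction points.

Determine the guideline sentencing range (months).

31-39 months

Base offense level for trafficking in stolen goods: 15.
§2 applies: 15 + 2 = 17.
§3 applies (level before this adjustment is 17 ≥ 13, so +3): 17 + 3 = 20.
§4 applies: 20 − 3 = 17.
§5 applies (level before this adjustment is 17 ≥ 15, so +2): 17 + 2 = 19.
§6 does not apply.
§7 applies: 19 + 2 = 21.
Final offense level: 21.
Criminal history: 15 prior points → Category Serious (15-16).
Level 21 falls in the 18-27 band.
Grid: Level 18-27 × Category Serious = 31-39 months.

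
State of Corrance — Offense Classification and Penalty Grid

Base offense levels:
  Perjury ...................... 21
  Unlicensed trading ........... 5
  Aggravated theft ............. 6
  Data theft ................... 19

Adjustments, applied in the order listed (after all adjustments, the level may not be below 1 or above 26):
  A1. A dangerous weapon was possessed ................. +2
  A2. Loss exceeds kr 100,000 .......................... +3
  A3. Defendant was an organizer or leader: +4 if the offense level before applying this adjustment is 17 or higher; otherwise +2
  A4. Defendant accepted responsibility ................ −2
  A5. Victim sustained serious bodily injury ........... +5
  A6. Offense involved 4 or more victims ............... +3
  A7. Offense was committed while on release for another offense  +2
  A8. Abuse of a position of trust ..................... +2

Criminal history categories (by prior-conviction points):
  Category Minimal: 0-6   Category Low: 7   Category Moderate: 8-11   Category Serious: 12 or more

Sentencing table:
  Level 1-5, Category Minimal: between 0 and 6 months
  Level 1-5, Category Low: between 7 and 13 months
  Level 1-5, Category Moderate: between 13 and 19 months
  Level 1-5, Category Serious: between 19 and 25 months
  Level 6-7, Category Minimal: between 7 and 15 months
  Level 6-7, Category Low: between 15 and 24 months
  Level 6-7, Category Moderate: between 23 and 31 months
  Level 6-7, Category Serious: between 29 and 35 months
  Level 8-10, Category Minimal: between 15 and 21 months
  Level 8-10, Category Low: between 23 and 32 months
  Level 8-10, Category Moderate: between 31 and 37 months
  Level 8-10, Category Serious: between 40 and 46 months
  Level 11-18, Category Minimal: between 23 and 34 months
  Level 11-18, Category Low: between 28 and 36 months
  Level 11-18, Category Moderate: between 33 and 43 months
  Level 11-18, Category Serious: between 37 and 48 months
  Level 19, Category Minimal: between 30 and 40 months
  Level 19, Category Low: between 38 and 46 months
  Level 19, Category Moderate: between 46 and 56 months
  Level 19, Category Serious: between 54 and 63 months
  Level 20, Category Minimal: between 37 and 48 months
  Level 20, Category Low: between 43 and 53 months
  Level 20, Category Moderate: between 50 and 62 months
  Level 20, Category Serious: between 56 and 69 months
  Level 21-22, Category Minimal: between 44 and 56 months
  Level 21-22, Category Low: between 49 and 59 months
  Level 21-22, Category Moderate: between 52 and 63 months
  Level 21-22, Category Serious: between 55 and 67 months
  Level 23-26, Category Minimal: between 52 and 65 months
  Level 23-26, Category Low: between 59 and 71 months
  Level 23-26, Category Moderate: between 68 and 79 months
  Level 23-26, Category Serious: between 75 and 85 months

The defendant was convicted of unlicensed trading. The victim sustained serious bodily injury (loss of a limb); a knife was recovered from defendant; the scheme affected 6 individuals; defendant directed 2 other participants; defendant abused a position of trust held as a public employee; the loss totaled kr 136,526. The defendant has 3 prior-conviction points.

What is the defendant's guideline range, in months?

44-56 months

Base offense level for unlicensed trading: 5.
A1 applies: 5 + 2 = 7.
A2 applies: 7 + 3 = 10.
A3 applies (level before this adjustment is 10 < 17, so +2): 10 + 2 = 12.
A4 does not apply.
A5 applies: 12 + 5 = 17.
A6 applies: 17 + 3 = 20.
A7 does not apply.
A8 applies: 20 + 2 = 22.
Final offense level: 22.
Criminal history: 3 prior points → Category Minimal (0-6).
Level 22 falls in the 21-22 band.
Grid: Level 21-22 × Category Minimal = 44-56 months.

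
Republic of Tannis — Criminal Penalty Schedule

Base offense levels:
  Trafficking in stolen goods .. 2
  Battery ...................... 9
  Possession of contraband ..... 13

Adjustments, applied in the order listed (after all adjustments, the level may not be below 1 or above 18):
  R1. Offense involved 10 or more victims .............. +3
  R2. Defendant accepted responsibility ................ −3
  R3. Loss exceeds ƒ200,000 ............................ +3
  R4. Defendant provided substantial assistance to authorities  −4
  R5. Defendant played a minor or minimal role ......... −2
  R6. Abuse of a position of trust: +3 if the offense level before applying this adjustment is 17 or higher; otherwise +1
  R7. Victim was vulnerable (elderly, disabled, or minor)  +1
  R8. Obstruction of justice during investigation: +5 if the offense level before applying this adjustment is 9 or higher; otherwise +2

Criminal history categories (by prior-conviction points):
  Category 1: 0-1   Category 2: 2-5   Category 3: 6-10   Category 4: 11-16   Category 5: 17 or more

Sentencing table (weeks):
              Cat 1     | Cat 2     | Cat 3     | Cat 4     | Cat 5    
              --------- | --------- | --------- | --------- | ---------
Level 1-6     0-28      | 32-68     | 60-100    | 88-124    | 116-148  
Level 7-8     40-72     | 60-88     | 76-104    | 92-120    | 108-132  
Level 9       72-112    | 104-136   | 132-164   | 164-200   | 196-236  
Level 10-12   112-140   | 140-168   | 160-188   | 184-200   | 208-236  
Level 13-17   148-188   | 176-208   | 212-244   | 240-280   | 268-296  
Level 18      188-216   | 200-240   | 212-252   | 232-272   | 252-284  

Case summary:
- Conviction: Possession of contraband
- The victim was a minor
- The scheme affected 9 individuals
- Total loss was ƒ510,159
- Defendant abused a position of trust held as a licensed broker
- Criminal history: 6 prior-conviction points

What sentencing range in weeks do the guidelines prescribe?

212-252 weeks

Base offense level for possession of contraband: 13.
R1 does not apply.
R2 does not apply.
R3 applies: 13 + 3 = 16.
R5 does not apply.
R6 applies (level before this adjustment is 16 < 17, so +1): 16 + 1 = 17.
R7 applies: 17 + 1 = 18.
Final offense level: 18.
Criminal history: 6 prior points → Category 3 (6-10).
Level 18 falls in the 18 band.
Grid: Level 18 × Category 3 = 212-252 weeks.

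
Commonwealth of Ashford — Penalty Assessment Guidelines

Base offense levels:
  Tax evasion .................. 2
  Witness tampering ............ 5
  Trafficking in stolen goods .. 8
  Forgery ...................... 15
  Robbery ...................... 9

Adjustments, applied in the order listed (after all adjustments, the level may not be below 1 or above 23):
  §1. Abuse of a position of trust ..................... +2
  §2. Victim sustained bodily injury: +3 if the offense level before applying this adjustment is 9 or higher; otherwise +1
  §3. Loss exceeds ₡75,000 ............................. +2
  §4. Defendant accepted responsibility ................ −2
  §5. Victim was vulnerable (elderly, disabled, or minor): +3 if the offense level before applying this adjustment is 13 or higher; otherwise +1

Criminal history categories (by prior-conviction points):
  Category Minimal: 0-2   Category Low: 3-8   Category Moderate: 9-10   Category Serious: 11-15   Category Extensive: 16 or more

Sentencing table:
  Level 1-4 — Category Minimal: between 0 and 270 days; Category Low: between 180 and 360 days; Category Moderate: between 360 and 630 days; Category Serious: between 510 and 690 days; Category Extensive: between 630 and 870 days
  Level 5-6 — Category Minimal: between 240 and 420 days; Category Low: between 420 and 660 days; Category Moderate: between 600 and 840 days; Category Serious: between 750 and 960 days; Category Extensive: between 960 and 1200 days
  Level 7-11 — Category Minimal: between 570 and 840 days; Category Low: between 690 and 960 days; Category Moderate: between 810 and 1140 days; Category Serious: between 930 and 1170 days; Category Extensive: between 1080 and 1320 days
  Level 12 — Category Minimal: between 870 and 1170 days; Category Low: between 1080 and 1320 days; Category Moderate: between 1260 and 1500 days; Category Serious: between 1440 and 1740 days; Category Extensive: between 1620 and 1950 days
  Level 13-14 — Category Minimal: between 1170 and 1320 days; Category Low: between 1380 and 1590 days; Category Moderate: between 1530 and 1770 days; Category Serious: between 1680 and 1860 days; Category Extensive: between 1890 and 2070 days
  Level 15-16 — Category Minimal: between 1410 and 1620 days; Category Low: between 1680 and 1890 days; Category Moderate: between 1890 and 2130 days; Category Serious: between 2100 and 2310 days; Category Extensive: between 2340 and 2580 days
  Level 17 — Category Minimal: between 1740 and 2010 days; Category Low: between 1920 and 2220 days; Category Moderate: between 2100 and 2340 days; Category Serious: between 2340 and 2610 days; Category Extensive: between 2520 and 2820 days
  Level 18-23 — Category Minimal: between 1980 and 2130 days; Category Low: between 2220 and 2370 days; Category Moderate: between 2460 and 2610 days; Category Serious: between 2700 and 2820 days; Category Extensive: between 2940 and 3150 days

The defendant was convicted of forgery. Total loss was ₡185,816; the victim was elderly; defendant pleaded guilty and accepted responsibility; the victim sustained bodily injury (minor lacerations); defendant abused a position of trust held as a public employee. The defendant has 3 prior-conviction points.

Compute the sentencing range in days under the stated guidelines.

2220-2370 days

Base offense level for forgery: 15.
§1 applies: 15 + 2 = 17.
§2 applies (level before this adjustment is 17 ≥ 9, so +3): 17 + 3 = 20.
§3 applies: 20 + 2 = 22.
§4 applies: 22 − 2 = 20.
§5 applies (level before this adjustment is 20 ≥ 13, so +3): 20 + 3 = 23.
Final offense level: 23.
Criminal history: 3 prior points → Category Low (3-8).
Level 23 falls in the 18-23 band.
Grid: Level 18-23 × Category Low = 2220-2370 days.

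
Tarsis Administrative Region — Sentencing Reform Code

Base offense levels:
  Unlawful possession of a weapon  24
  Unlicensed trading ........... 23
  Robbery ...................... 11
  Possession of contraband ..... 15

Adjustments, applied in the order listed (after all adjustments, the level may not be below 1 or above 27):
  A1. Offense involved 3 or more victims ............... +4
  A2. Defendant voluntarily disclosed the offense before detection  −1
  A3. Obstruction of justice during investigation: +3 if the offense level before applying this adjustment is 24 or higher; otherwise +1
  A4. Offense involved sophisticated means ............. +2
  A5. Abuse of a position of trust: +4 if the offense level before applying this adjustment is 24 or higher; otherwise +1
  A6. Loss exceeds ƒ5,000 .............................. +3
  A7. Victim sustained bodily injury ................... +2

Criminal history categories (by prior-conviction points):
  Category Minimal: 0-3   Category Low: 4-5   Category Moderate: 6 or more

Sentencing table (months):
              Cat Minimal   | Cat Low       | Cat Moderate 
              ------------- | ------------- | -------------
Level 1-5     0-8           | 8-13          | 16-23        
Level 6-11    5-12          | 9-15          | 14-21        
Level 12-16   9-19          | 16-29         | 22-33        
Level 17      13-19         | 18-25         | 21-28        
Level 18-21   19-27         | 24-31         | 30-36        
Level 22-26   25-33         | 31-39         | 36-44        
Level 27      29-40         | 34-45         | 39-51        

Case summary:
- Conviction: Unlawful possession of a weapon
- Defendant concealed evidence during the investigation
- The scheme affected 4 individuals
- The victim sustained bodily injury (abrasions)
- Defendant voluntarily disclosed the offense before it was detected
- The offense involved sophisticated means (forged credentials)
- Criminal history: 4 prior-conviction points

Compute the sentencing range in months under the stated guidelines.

34-45 months

Base offense level for unlawful possession of a weapon: 24.
A1 applies: 24 + 4 = 28.
A2 applies: 28 − 1 = 27.
A3 applies (level before this adjustment is 27 ≥ 24, so +3): 27 + 3 = 30.
A4 applies: 30 + 2 = 32.
A7 applies: 32 + 2 = 34.
Level 34 exceeds the maximum of 27; capped at 27.
Final offense level: 27.
Criminal history: 4 prior points → Category Low (4-5).
Level 27 falls in the 27 band.
Grid: Level 27 × Category Low = 34-45 months.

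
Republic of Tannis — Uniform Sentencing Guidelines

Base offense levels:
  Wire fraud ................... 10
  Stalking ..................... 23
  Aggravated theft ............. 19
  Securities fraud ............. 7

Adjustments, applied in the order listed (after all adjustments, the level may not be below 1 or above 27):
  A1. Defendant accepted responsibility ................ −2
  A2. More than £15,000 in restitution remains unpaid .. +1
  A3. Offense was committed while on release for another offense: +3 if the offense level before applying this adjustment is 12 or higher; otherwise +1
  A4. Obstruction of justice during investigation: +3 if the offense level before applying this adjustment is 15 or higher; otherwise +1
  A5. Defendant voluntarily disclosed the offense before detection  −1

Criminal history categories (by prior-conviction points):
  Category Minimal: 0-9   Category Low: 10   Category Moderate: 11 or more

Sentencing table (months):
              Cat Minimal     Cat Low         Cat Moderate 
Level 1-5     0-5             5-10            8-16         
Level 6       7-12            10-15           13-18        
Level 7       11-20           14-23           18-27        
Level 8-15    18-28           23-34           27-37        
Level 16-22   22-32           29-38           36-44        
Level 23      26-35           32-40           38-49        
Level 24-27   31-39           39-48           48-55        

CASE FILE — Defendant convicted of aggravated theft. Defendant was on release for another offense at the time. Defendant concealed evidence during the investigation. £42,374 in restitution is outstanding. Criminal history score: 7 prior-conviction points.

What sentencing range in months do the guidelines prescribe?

Base offense level for aggravated theft: 19.
A1 does not apply.
A2 applies: 19 + 1 = 20.
A3 applies (level before this adjustment is 20 ≥ 12, so +3): 20 + 3 = 23.
A4 applies (level before this adjustment is 23 ≥ 15, so +3): 23 + 3 = 26.
Final offense level: 26.
Criminal history: 7 prior points → Category Minimal (0-9).
Level 26 falls in the 24-27 band.
Grid: Level 24-27 × Category Minimal = 31-39 months.

31-39 months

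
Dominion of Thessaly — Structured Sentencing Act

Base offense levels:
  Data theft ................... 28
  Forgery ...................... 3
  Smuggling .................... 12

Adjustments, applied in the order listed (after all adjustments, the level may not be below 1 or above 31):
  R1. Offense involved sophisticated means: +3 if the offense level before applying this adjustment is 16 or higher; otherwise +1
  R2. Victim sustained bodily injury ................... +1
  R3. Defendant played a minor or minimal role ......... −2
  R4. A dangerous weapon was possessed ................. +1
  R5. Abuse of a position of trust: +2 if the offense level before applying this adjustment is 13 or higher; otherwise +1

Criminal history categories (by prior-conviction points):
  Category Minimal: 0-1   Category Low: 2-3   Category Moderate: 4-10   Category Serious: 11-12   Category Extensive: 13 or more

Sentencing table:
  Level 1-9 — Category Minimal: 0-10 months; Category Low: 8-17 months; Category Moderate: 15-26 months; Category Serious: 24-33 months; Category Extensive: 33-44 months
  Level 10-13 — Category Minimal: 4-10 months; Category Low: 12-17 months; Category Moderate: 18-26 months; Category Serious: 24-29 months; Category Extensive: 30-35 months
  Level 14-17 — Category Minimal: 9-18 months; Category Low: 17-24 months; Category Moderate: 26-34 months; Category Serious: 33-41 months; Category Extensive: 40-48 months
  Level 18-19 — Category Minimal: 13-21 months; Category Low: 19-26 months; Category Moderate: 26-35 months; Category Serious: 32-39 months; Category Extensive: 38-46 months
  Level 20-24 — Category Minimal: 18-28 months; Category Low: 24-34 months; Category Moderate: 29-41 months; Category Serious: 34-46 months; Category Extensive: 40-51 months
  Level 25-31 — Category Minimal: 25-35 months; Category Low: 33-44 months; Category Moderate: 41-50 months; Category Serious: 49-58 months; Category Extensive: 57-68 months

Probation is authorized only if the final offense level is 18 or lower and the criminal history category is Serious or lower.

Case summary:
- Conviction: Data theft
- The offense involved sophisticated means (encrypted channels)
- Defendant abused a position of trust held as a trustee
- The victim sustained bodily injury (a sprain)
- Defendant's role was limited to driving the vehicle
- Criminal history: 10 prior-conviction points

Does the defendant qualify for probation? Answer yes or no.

No

Base offense level for data theft: 28.
R1 applies (level before this adjustment is 28 ≥ 16, so +3): 28 + 3 = 31.
R2 applies: 31 + 1 = 32.
R3 applies: 32 − 2 = 30.
R5 applies (level before this adjustment is 30 ≥ 13, so +2): 30 + 2 = 32.
Level 32 exceeds the maximum of 31; capped at 31.
Final offense level: 31.
Criminal history: 10 prior points → Category Moderate (4-10).
Level 31 falls in the 25-31 band.
Grid: Level 25-31 × Category Moderate = 41-50 months.
Probation check: level 31 > 18 and category Moderate ≤ Serious → not eligible.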